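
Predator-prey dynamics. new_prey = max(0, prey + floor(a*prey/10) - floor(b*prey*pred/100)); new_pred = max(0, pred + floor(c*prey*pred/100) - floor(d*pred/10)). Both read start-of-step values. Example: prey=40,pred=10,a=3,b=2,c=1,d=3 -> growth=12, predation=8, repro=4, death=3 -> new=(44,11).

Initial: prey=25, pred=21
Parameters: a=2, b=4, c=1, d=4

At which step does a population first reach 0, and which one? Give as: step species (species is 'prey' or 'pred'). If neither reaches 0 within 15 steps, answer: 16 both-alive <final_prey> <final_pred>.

Answer: 16 both-alive 3 2

Derivation:
Step 1: prey: 25+5-21=9; pred: 21+5-8=18
Step 2: prey: 9+1-6=4; pred: 18+1-7=12
Step 3: prey: 4+0-1=3; pred: 12+0-4=8
Step 4: prey: 3+0-0=3; pred: 8+0-3=5
Step 5: prey: 3+0-0=3; pred: 5+0-2=3
Step 6: prey: 3+0-0=3; pred: 3+0-1=2
Step 7: prey: 3+0-0=3; pred: 2+0-0=2
Steps 8-15: state stable at prey=3, pred=2 (no change)
No extinction within 15 steps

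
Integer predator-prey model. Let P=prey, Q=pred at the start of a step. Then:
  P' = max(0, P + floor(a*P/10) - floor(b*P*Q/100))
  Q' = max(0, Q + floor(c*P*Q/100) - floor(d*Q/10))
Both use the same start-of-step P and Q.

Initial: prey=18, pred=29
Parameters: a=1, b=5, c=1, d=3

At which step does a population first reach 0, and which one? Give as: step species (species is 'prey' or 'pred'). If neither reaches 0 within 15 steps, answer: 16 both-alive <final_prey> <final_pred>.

Answer: 1 prey

Derivation:
Step 1: prey: 18+1-26=0; pred: 29+5-8=26
First extinction: prey at step 1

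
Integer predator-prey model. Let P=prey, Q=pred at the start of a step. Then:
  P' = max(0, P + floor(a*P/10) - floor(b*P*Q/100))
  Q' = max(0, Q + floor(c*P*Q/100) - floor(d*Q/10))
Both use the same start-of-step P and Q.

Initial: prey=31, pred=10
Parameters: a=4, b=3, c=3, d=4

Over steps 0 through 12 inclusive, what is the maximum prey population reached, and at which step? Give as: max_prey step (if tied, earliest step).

Step 1: prey: 31+12-9=34; pred: 10+9-4=15
Step 2: prey: 34+13-15=32; pred: 15+15-6=24
Step 3: prey: 32+12-23=21; pred: 24+23-9=38
Step 4: prey: 21+8-23=6; pred: 38+23-15=46
Step 5: prey: 6+2-8=0; pred: 46+8-18=36
Step 6: prey: 0+0-0=0; pred: 36+0-14=22
Step 7: prey: 0+0-0=0; pred: 22+0-8=14
Step 8: prey: 0+0-0=0; pred: 14+0-5=9
Step 9: prey: 0+0-0=0; pred: 9+0-3=6
Step 10: prey: 0+0-0=0; pred: 6+0-2=4
Step 11: prey: 0+0-0=0; pred: 4+0-1=3
Step 12: prey: 0+0-0=0; pred: 3+0-1=2
Max prey = 34 at step 1

Answer: 34 1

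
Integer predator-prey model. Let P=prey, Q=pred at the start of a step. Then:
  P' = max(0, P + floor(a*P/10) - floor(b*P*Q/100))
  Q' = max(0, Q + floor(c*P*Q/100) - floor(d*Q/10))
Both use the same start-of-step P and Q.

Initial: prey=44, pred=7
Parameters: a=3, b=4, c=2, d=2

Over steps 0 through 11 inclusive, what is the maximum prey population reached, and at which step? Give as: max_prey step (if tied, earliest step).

Answer: 45 1

Derivation:
Step 1: prey: 44+13-12=45; pred: 7+6-1=12
Step 2: prey: 45+13-21=37; pred: 12+10-2=20
Step 3: prey: 37+11-29=19; pred: 20+14-4=30
Step 4: prey: 19+5-22=2; pred: 30+11-6=35
Step 5: prey: 2+0-2=0; pred: 35+1-7=29
Step 6: prey: 0+0-0=0; pred: 29+0-5=24
Step 7: prey: 0+0-0=0; pred: 24+0-4=20
Step 8: prey: 0+0-0=0; pred: 20+0-4=16
Step 9: prey: 0+0-0=0; pred: 16+0-3=13
Step 10: prey: 0+0-0=0; pred: 13+0-2=11
Step 11: prey: 0+0-0=0; pred: 11+0-2=9
Max prey = 45 at step 1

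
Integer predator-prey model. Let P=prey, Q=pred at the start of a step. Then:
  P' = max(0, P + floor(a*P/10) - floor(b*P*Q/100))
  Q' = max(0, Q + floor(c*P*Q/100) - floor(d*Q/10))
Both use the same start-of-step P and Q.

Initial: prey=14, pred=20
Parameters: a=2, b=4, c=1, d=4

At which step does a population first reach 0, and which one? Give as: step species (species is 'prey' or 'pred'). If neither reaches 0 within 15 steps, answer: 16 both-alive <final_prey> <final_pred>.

Step 1: prey: 14+2-11=5; pred: 20+2-8=14
Step 2: prey: 5+1-2=4; pred: 14+0-5=9
Step 3: prey: 4+0-1=3; pred: 9+0-3=6
Step 4: prey: 3+0-0=3; pred: 6+0-2=4
Step 5: prey: 3+0-0=3; pred: 4+0-1=3
Step 6: prey: 3+0-0=3; pred: 3+0-1=2
Step 7: prey: 3+0-0=3; pred: 2+0-0=2
Steps 8-15: state stable at prey=3, pred=2 (no change)
No extinction within 15 steps

Answer: 16 both-alive 3 2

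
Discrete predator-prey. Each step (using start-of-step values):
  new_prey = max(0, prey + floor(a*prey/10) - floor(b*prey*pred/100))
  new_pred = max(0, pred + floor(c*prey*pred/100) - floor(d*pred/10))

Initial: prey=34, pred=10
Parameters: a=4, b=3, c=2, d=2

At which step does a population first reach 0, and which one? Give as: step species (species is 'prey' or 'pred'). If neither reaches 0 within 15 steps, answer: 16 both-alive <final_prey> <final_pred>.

Answer: 6 prey

Derivation:
Step 1: prey: 34+13-10=37; pred: 10+6-2=14
Step 2: prey: 37+14-15=36; pred: 14+10-2=22
Step 3: prey: 36+14-23=27; pred: 22+15-4=33
Step 4: prey: 27+10-26=11; pred: 33+17-6=44
Step 5: prey: 11+4-14=1; pred: 44+9-8=45
Step 6: prey: 1+0-1=0; pred: 45+0-9=36
First extinction: prey at step 6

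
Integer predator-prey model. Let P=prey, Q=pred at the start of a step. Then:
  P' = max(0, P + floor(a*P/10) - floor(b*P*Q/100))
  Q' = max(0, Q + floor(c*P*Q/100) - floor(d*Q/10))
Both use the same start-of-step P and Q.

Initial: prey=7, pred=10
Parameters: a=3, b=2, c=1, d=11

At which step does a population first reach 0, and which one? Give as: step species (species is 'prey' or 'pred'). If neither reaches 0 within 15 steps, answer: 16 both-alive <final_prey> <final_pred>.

Step 1: prey: 7+2-1=8; pred: 10+0-11=0
First extinction: pred at step 1

Answer: 1 pred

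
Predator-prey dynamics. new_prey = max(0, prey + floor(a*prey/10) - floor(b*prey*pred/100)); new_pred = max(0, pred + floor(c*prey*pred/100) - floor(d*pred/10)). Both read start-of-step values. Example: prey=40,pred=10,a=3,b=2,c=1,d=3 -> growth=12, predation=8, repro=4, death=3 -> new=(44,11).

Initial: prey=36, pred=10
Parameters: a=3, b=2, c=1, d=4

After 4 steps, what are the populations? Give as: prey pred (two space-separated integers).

Answer: 54 10

Derivation:
Step 1: prey: 36+10-7=39; pred: 10+3-4=9
Step 2: prey: 39+11-7=43; pred: 9+3-3=9
Step 3: prey: 43+12-7=48; pred: 9+3-3=9
Step 4: prey: 48+14-8=54; pred: 9+4-3=10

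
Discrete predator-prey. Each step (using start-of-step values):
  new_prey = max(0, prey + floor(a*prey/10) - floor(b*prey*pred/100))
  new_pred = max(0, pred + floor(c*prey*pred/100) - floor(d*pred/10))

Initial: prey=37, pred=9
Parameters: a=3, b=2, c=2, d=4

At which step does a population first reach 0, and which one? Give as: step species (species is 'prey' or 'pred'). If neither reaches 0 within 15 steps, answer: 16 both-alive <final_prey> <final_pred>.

Answer: 16 both-alive 2 2

Derivation:
Step 1: prey: 37+11-6=42; pred: 9+6-3=12
Step 2: prey: 42+12-10=44; pred: 12+10-4=18
Step 3: prey: 44+13-15=42; pred: 18+15-7=26
Step 4: prey: 42+12-21=33; pred: 26+21-10=37
Step 5: prey: 33+9-24=18; pred: 37+24-14=47
Step 6: prey: 18+5-16=7; pred: 47+16-18=45
Step 7: prey: 7+2-6=3; pred: 45+6-18=33
Step 8: prey: 3+0-1=2; pred: 33+1-13=21
Step 9: prey: 2+0-0=2; pred: 21+0-8=13
Step 10: prey: 2+0-0=2; pred: 13+0-5=8
Step 11: prey: 2+0-0=2; pred: 8+0-3=5
Step 12: prey: 2+0-0=2; pred: 5+0-2=3
Step 13: prey: 2+0-0=2; pred: 3+0-1=2
Step 14: prey: 2+0-0=2; pred: 2+0-0=2
Steps 15-15: state stable at prey=2, pred=2 (no change)
No extinction within 15 steps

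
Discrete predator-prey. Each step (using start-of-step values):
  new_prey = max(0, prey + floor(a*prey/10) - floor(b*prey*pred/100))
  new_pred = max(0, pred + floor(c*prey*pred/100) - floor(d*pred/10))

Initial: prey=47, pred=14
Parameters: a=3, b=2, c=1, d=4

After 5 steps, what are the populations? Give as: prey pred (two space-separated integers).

Answer: 43 19

Derivation:
Step 1: prey: 47+14-13=48; pred: 14+6-5=15
Step 2: prey: 48+14-14=48; pred: 15+7-6=16
Step 3: prey: 48+14-15=47; pred: 16+7-6=17
Step 4: prey: 47+14-15=46; pred: 17+7-6=18
Step 5: prey: 46+13-16=43; pred: 18+8-7=19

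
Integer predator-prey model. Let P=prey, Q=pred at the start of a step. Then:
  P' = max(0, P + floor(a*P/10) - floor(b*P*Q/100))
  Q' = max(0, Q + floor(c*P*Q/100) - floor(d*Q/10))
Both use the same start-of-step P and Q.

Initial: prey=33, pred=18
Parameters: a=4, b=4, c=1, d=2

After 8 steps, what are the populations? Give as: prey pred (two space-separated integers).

Step 1: prey: 33+13-23=23; pred: 18+5-3=20
Step 2: prey: 23+9-18=14; pred: 20+4-4=20
Step 3: prey: 14+5-11=8; pred: 20+2-4=18
Step 4: prey: 8+3-5=6; pred: 18+1-3=16
Step 5: prey: 6+2-3=5; pred: 16+0-3=13
Step 6: prey: 5+2-2=5; pred: 13+0-2=11
Step 7: prey: 5+2-2=5; pred: 11+0-2=9
Step 8: prey: 5+2-1=6; pred: 9+0-1=8

Answer: 6 8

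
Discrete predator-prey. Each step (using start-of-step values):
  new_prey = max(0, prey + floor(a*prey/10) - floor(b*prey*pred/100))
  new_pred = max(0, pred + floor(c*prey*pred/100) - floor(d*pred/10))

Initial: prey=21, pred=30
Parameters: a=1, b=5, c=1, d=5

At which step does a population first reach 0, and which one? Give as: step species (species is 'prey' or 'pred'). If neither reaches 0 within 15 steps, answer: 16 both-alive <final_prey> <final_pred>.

Step 1: prey: 21+2-31=0; pred: 30+6-15=21
First extinction: prey at step 1

Answer: 1 prey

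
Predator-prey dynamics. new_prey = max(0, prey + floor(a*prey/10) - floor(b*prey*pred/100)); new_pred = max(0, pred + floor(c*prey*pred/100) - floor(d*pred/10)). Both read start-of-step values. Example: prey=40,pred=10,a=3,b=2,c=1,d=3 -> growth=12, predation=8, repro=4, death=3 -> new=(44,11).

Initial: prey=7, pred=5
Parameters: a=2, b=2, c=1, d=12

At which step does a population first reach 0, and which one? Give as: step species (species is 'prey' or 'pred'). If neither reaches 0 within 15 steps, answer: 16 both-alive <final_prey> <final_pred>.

Step 1: prey: 7+1-0=8; pred: 5+0-6=0
First extinction: pred at step 1

Answer: 1 pred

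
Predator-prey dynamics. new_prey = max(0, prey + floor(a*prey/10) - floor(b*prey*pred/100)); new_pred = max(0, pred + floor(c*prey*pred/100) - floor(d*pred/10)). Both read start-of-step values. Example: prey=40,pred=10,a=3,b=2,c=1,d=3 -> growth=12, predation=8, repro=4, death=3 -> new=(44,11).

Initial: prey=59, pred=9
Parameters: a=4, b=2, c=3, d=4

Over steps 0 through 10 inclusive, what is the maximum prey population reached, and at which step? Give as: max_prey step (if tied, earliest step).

Step 1: prey: 59+23-10=72; pred: 9+15-3=21
Step 2: prey: 72+28-30=70; pred: 21+45-8=58
Step 3: prey: 70+28-81=17; pred: 58+121-23=156
Step 4: prey: 17+6-53=0; pred: 156+79-62=173
Step 5: prey: 0+0-0=0; pred: 173+0-69=104
Step 6: prey: 0+0-0=0; pred: 104+0-41=63
Step 7: prey: 0+0-0=0; pred: 63+0-25=38
Step 8: prey: 0+0-0=0; pred: 38+0-15=23
Step 9: prey: 0+0-0=0; pred: 23+0-9=14
Step 10: prey: 0+0-0=0; pred: 14+0-5=9
Max prey = 72 at step 1

Answer: 72 1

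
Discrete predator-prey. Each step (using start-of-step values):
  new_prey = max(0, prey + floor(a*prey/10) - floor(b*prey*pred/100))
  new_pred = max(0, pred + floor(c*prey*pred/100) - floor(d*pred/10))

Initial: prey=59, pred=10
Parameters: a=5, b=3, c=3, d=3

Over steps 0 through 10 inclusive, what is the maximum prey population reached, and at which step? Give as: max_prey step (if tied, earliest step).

Step 1: prey: 59+29-17=71; pred: 10+17-3=24
Step 2: prey: 71+35-51=55; pred: 24+51-7=68
Step 3: prey: 55+27-112=0; pred: 68+112-20=160
Step 4: prey: 0+0-0=0; pred: 160+0-48=112
Step 5: prey: 0+0-0=0; pred: 112+0-33=79
Step 6: prey: 0+0-0=0; pred: 79+0-23=56
Step 7: prey: 0+0-0=0; pred: 56+0-16=40
Step 8: prey: 0+0-0=0; pred: 40+0-12=28
Step 9: prey: 0+0-0=0; pred: 28+0-8=20
Step 10: prey: 0+0-0=0; pred: 20+0-6=14
Max prey = 71 at step 1

Answer: 71 1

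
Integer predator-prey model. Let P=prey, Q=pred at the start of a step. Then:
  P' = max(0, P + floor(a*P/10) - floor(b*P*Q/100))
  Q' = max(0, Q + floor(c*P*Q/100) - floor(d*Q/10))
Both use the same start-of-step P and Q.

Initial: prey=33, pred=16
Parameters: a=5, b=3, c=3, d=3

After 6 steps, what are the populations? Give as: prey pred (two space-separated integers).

Step 1: prey: 33+16-15=34; pred: 16+15-4=27
Step 2: prey: 34+17-27=24; pred: 27+27-8=46
Step 3: prey: 24+12-33=3; pred: 46+33-13=66
Step 4: prey: 3+1-5=0; pred: 66+5-19=52
Step 5: prey: 0+0-0=0; pred: 52+0-15=37
Step 6: prey: 0+0-0=0; pred: 37+0-11=26

Answer: 0 26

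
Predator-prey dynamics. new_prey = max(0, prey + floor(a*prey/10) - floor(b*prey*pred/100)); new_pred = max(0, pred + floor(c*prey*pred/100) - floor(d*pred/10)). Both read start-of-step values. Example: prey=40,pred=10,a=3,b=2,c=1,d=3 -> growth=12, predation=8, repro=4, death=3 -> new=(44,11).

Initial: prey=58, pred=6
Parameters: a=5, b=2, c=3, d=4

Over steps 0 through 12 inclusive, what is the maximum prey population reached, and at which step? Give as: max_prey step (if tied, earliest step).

Step 1: prey: 58+29-6=81; pred: 6+10-2=14
Step 2: prey: 81+40-22=99; pred: 14+34-5=43
Step 3: prey: 99+49-85=63; pred: 43+127-17=153
Step 4: prey: 63+31-192=0; pred: 153+289-61=381
Step 5: prey: 0+0-0=0; pred: 381+0-152=229
Step 6: prey: 0+0-0=0; pred: 229+0-91=138
Step 7: prey: 0+0-0=0; pred: 138+0-55=83
Step 8: prey: 0+0-0=0; pred: 83+0-33=50
Step 9: prey: 0+0-0=0; pred: 50+0-20=30
Step 10: prey: 0+0-0=0; pred: 30+0-12=18
Step 11: prey: 0+0-0=0; pred: 18+0-7=11
Step 12: prey: 0+0-0=0; pred: 11+0-4=7
Max prey = 99 at step 2

Answer: 99 2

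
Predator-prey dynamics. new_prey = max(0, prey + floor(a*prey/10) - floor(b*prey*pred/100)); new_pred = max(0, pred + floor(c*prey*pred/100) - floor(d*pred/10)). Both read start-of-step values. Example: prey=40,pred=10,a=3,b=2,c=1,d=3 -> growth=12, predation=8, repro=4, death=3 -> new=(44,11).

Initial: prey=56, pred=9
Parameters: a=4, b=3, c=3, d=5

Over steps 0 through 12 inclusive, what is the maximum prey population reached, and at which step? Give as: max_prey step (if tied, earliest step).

Answer: 63 1

Derivation:
Step 1: prey: 56+22-15=63; pred: 9+15-4=20
Step 2: prey: 63+25-37=51; pred: 20+37-10=47
Step 3: prey: 51+20-71=0; pred: 47+71-23=95
Step 4: prey: 0+0-0=0; pred: 95+0-47=48
Step 5: prey: 0+0-0=0; pred: 48+0-24=24
Step 6: prey: 0+0-0=0; pred: 24+0-12=12
Step 7: prey: 0+0-0=0; pred: 12+0-6=6
Step 8: prey: 0+0-0=0; pred: 6+0-3=3
Step 9: prey: 0+0-0=0; pred: 3+0-1=2
Step 10: prey: 0+0-0=0; pred: 2+0-1=1
Step 11: prey: 0+0-0=0; pred: 1+0-0=1
Step 12: prey: 0+0-0=0; pred: 1+0-0=1
Max prey = 63 at step 1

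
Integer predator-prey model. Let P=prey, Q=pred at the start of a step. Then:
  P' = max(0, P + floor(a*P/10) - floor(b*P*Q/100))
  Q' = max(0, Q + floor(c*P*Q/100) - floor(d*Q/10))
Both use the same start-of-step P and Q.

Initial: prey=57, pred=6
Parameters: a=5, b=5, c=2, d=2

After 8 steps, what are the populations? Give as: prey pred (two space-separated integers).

Step 1: prey: 57+28-17=68; pred: 6+6-1=11
Step 2: prey: 68+34-37=65; pred: 11+14-2=23
Step 3: prey: 65+32-74=23; pred: 23+29-4=48
Step 4: prey: 23+11-55=0; pred: 48+22-9=61
Step 5: prey: 0+0-0=0; pred: 61+0-12=49
Step 6: prey: 0+0-0=0; pred: 49+0-9=40
Step 7: prey: 0+0-0=0; pred: 40+0-8=32
Step 8: prey: 0+0-0=0; pred: 32+0-6=26

Answer: 0 26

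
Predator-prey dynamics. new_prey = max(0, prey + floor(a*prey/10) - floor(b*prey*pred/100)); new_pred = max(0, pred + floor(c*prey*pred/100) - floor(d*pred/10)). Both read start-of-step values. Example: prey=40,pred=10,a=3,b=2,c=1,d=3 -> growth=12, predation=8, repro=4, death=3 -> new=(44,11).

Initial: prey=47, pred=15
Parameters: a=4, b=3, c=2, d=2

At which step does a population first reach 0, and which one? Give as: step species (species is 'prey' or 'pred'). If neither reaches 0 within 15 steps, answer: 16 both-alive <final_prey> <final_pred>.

Answer: 4 prey

Derivation:
Step 1: prey: 47+18-21=44; pred: 15+14-3=26
Step 2: prey: 44+17-34=27; pred: 26+22-5=43
Step 3: prey: 27+10-34=3; pred: 43+23-8=58
Step 4: prey: 3+1-5=0; pred: 58+3-11=50
First extinction: prey at step 4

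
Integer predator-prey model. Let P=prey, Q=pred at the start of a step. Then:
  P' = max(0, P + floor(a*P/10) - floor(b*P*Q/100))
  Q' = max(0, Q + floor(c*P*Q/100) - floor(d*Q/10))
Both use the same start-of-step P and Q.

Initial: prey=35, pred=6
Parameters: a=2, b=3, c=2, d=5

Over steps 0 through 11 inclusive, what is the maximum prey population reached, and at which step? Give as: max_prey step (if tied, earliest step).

Answer: 36 1

Derivation:
Step 1: prey: 35+7-6=36; pred: 6+4-3=7
Step 2: prey: 36+7-7=36; pred: 7+5-3=9
Step 3: prey: 36+7-9=34; pred: 9+6-4=11
Step 4: prey: 34+6-11=29; pred: 11+7-5=13
Step 5: prey: 29+5-11=23; pred: 13+7-6=14
Step 6: prey: 23+4-9=18; pred: 14+6-7=13
Step 7: prey: 18+3-7=14; pred: 13+4-6=11
Step 8: prey: 14+2-4=12; pred: 11+3-5=9
Step 9: prey: 12+2-3=11; pred: 9+2-4=7
Step 10: prey: 11+2-2=11; pred: 7+1-3=5
Step 11: prey: 11+2-1=12; pred: 5+1-2=4
Max prey = 36 at step 1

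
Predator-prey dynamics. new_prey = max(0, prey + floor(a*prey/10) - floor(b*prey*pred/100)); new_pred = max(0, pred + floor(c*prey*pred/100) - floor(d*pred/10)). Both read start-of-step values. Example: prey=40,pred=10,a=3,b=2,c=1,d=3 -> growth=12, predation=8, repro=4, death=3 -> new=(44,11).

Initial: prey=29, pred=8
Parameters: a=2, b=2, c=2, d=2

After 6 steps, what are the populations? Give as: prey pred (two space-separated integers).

Step 1: prey: 29+5-4=30; pred: 8+4-1=11
Step 2: prey: 30+6-6=30; pred: 11+6-2=15
Step 3: prey: 30+6-9=27; pred: 15+9-3=21
Step 4: prey: 27+5-11=21; pred: 21+11-4=28
Step 5: prey: 21+4-11=14; pred: 28+11-5=34
Step 6: prey: 14+2-9=7; pred: 34+9-6=37

Answer: 7 37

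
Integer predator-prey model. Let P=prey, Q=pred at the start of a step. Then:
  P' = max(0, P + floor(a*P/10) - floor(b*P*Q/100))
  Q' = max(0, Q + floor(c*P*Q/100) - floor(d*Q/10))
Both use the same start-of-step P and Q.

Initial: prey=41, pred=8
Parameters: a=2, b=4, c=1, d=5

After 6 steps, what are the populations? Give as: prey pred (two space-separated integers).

Answer: 41 1

Derivation:
Step 1: prey: 41+8-13=36; pred: 8+3-4=7
Step 2: prey: 36+7-10=33; pred: 7+2-3=6
Step 3: prey: 33+6-7=32; pred: 6+1-3=4
Step 4: prey: 32+6-5=33; pred: 4+1-2=3
Step 5: prey: 33+6-3=36; pred: 3+0-1=2
Step 6: prey: 36+7-2=41; pred: 2+0-1=1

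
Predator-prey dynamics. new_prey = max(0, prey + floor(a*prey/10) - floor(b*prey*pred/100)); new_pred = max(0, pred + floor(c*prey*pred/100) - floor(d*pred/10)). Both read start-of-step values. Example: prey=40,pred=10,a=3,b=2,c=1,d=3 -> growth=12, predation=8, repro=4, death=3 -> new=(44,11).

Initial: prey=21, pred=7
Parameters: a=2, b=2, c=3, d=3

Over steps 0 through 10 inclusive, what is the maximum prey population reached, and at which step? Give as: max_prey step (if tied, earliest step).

Answer: 23 1

Derivation:
Step 1: prey: 21+4-2=23; pred: 7+4-2=9
Step 2: prey: 23+4-4=23; pred: 9+6-2=13
Step 3: prey: 23+4-5=22; pred: 13+8-3=18
Step 4: prey: 22+4-7=19; pred: 18+11-5=24
Step 5: prey: 19+3-9=13; pred: 24+13-7=30
Step 6: prey: 13+2-7=8; pred: 30+11-9=32
Step 7: prey: 8+1-5=4; pred: 32+7-9=30
Step 8: prey: 4+0-2=2; pred: 30+3-9=24
Step 9: prey: 2+0-0=2; pred: 24+1-7=18
Step 10: prey: 2+0-0=2; pred: 18+1-5=14
Max prey = 23 at step 1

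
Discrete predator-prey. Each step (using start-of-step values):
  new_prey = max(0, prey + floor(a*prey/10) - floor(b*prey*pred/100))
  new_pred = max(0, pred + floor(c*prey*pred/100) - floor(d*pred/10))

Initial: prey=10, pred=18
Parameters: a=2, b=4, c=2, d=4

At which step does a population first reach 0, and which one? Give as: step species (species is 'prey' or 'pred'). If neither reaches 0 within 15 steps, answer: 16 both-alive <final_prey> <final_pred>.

Step 1: prey: 10+2-7=5; pred: 18+3-7=14
Step 2: prey: 5+1-2=4; pred: 14+1-5=10
Step 3: prey: 4+0-1=3; pred: 10+0-4=6
Step 4: prey: 3+0-0=3; pred: 6+0-2=4
Step 5: prey: 3+0-0=3; pred: 4+0-1=3
Step 6: prey: 3+0-0=3; pred: 3+0-1=2
Step 7: prey: 3+0-0=3; pred: 2+0-0=2
Steps 8-15: state stable at prey=3, pred=2 (no change)
No extinction within 15 steps

Answer: 16 both-alive 3 2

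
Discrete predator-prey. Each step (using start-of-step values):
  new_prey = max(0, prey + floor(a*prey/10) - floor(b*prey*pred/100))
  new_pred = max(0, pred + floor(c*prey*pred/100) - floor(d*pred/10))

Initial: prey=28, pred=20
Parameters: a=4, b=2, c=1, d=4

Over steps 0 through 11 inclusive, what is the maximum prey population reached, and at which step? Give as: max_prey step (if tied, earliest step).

Answer: 69 9

Derivation:
Step 1: prey: 28+11-11=28; pred: 20+5-8=17
Step 2: prey: 28+11-9=30; pred: 17+4-6=15
Step 3: prey: 30+12-9=33; pred: 15+4-6=13
Step 4: prey: 33+13-8=38; pred: 13+4-5=12
Step 5: prey: 38+15-9=44; pred: 12+4-4=12
Step 6: prey: 44+17-10=51; pred: 12+5-4=13
Step 7: prey: 51+20-13=58; pred: 13+6-5=14
Step 8: prey: 58+23-16=65; pred: 14+8-5=17
Step 9: prey: 65+26-22=69; pred: 17+11-6=22
Step 10: prey: 69+27-30=66; pred: 22+15-8=29
Step 11: prey: 66+26-38=54; pred: 29+19-11=37
Max prey = 69 at step 9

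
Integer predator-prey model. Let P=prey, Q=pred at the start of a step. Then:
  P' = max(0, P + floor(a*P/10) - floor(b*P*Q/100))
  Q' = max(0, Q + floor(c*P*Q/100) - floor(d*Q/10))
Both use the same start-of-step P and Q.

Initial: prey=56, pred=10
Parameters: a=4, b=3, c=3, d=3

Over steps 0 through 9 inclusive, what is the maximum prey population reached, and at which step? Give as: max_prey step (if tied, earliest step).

Step 1: prey: 56+22-16=62; pred: 10+16-3=23
Step 2: prey: 62+24-42=44; pred: 23+42-6=59
Step 3: prey: 44+17-77=0; pred: 59+77-17=119
Step 4: prey: 0+0-0=0; pred: 119+0-35=84
Step 5: prey: 0+0-0=0; pred: 84+0-25=59
Step 6: prey: 0+0-0=0; pred: 59+0-17=42
Step 7: prey: 0+0-0=0; pred: 42+0-12=30
Step 8: prey: 0+0-0=0; pred: 30+0-9=21
Step 9: prey: 0+0-0=0; pred: 21+0-6=15
Max prey = 62 at step 1

Answer: 62 1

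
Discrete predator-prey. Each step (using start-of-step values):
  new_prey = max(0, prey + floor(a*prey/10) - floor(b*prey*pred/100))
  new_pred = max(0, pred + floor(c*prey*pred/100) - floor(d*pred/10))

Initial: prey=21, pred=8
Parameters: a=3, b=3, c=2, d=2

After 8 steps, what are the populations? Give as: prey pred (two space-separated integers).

Step 1: prey: 21+6-5=22; pred: 8+3-1=10
Step 2: prey: 22+6-6=22; pred: 10+4-2=12
Step 3: prey: 22+6-7=21; pred: 12+5-2=15
Step 4: prey: 21+6-9=18; pred: 15+6-3=18
Step 5: prey: 18+5-9=14; pred: 18+6-3=21
Step 6: prey: 14+4-8=10; pred: 21+5-4=22
Step 7: prey: 10+3-6=7; pred: 22+4-4=22
Step 8: prey: 7+2-4=5; pred: 22+3-4=21

Answer: 5 21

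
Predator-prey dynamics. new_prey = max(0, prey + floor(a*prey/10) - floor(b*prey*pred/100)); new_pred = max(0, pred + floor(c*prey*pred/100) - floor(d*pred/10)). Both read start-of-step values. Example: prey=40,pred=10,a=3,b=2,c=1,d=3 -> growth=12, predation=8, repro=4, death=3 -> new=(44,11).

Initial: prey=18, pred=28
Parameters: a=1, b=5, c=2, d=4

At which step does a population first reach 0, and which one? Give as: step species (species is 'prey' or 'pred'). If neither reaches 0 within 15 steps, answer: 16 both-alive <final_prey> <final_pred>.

Step 1: prey: 18+1-25=0; pred: 28+10-11=27
First extinction: prey at step 1

Answer: 1 prey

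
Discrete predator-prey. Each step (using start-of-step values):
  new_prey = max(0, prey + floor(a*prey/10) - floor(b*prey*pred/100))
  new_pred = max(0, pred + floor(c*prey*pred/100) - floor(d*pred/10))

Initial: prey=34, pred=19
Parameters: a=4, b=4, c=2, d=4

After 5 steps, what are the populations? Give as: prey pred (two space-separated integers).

Answer: 1 8

Derivation:
Step 1: prey: 34+13-25=22; pred: 19+12-7=24
Step 2: prey: 22+8-21=9; pred: 24+10-9=25
Step 3: prey: 9+3-9=3; pred: 25+4-10=19
Step 4: prey: 3+1-2=2; pred: 19+1-7=13
Step 5: prey: 2+0-1=1; pred: 13+0-5=8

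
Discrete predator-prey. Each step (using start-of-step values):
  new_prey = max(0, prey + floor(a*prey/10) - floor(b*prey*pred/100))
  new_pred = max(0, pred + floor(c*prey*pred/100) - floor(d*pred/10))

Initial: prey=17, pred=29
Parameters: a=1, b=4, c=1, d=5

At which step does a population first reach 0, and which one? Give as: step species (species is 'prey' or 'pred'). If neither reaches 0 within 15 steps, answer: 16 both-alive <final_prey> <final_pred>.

Answer: 1 prey

Derivation:
Step 1: prey: 17+1-19=0; pred: 29+4-14=19
First extinction: prey at step 1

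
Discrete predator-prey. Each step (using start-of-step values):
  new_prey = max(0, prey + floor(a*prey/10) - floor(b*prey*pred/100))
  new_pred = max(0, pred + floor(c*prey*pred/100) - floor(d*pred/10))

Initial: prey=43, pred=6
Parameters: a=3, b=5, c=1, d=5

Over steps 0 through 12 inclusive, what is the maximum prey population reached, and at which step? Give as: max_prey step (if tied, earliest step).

Answer: 64 9

Derivation:
Step 1: prey: 43+12-12=43; pred: 6+2-3=5
Step 2: prey: 43+12-10=45; pred: 5+2-2=5
Step 3: prey: 45+13-11=47; pred: 5+2-2=5
Step 4: prey: 47+14-11=50; pred: 5+2-2=5
Step 5: prey: 50+15-12=53; pred: 5+2-2=5
Step 6: prey: 53+15-13=55; pred: 5+2-2=5
Step 7: prey: 55+16-13=58; pred: 5+2-2=5
Step 8: prey: 58+17-14=61; pred: 5+2-2=5
Step 9: prey: 61+18-15=64; pred: 5+3-2=6
Step 10: prey: 64+19-19=64; pred: 6+3-3=6
Step 11: prey: 64+19-19=64; pred: 6+3-3=6
Step 12: prey: 64+19-19=64; pred: 6+3-3=6
Max prey = 64 at step 9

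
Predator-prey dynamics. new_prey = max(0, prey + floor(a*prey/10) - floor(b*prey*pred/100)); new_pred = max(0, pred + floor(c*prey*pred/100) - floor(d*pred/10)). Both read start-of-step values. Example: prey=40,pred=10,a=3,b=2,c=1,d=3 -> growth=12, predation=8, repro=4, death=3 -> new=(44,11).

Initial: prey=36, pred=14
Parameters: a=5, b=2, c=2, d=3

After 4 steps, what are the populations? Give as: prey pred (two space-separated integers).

Step 1: prey: 36+18-10=44; pred: 14+10-4=20
Step 2: prey: 44+22-17=49; pred: 20+17-6=31
Step 3: prey: 49+24-30=43; pred: 31+30-9=52
Step 4: prey: 43+21-44=20; pred: 52+44-15=81

Answer: 20 81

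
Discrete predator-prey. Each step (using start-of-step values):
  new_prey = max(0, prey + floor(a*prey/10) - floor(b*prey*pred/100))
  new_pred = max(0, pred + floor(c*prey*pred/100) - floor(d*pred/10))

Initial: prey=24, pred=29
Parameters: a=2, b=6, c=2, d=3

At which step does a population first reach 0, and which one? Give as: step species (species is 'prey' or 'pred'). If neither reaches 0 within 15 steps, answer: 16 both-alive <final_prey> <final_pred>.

Answer: 1 prey

Derivation:
Step 1: prey: 24+4-41=0; pred: 29+13-8=34
First extinction: prey at step 1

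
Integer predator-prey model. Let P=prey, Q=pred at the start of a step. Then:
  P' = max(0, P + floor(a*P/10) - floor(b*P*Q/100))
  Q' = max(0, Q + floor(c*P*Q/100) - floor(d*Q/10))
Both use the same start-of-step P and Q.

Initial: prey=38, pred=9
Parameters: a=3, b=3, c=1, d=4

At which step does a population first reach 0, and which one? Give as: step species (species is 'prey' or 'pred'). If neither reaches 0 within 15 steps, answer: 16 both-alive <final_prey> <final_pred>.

Answer: 16 both-alive 47 10

Derivation:
Step 1: prey: 38+11-10=39; pred: 9+3-3=9
Step 2: prey: 39+11-10=40; pred: 9+3-3=9
Step 3: prey: 40+12-10=42; pred: 9+3-3=9
Step 4: prey: 42+12-11=43; pred: 9+3-3=9
Step 5: prey: 43+12-11=44; pred: 9+3-3=9
Step 6: prey: 44+13-11=46; pred: 9+3-3=9
Step 7: prey: 46+13-12=47; pred: 9+4-3=10
Step 8: prey: 47+14-14=47; pred: 10+4-4=10
Steps 9-15: state stable at prey=47, pred=10 (no change)
No extinction within 15 steps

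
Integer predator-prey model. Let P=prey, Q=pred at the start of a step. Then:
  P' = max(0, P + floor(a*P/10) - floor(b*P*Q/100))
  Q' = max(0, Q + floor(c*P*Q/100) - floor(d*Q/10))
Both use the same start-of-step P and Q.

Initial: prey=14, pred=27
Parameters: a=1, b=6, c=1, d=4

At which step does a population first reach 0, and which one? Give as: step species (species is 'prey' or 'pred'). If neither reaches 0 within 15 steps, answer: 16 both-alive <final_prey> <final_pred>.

Step 1: prey: 14+1-22=0; pred: 27+3-10=20
First extinction: prey at step 1

Answer: 1 prey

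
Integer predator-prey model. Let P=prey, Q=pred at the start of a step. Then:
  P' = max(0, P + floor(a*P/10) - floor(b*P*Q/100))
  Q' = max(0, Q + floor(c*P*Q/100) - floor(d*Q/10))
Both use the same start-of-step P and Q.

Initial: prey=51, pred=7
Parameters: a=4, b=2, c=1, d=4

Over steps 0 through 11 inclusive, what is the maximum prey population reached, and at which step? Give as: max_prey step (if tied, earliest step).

Answer: 109 4

Derivation:
Step 1: prey: 51+20-7=64; pred: 7+3-2=8
Step 2: prey: 64+25-10=79; pred: 8+5-3=10
Step 3: prey: 79+31-15=95; pred: 10+7-4=13
Step 4: prey: 95+38-24=109; pred: 13+12-5=20
Step 5: prey: 109+43-43=109; pred: 20+21-8=33
Step 6: prey: 109+43-71=81; pred: 33+35-13=55
Step 7: prey: 81+32-89=24; pred: 55+44-22=77
Step 8: prey: 24+9-36=0; pred: 77+18-30=65
Step 9: prey: 0+0-0=0; pred: 65+0-26=39
Step 10: prey: 0+0-0=0; pred: 39+0-15=24
Step 11: prey: 0+0-0=0; pred: 24+0-9=15
Max prey = 109 at step 4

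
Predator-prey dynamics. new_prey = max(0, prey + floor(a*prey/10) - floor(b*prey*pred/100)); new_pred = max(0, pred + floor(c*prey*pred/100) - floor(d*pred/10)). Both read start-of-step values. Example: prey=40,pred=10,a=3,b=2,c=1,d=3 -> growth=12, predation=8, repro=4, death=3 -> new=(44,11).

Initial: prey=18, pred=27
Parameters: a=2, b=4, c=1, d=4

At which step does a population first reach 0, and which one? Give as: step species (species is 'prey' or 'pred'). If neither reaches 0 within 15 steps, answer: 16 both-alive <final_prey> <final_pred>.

Step 1: prey: 18+3-19=2; pred: 27+4-10=21
Step 2: prey: 2+0-1=1; pred: 21+0-8=13
Step 3: prey: 1+0-0=1; pred: 13+0-5=8
Step 4: prey: 1+0-0=1; pred: 8+0-3=5
Step 5: prey: 1+0-0=1; pred: 5+0-2=3
Step 6: prey: 1+0-0=1; pred: 3+0-1=2
Step 7: prey: 1+0-0=1; pred: 2+0-0=2
Steps 8-15: state stable at prey=1, pred=2 (no change)
No extinction within 15 steps

Answer: 16 both-alive 1 2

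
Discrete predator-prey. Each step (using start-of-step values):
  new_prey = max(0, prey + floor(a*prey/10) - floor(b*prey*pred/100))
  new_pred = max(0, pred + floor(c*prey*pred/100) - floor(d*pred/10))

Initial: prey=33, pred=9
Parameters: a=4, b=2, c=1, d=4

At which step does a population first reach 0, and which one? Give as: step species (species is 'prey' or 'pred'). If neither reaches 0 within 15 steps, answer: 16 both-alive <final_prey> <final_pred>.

Answer: 10 prey

Derivation:
Step 1: prey: 33+13-5=41; pred: 9+2-3=8
Step 2: prey: 41+16-6=51; pred: 8+3-3=8
Step 3: prey: 51+20-8=63; pred: 8+4-3=9
Step 4: prey: 63+25-11=77; pred: 9+5-3=11
Step 5: prey: 77+30-16=91; pred: 11+8-4=15
Step 6: prey: 91+36-27=100; pred: 15+13-6=22
Step 7: prey: 100+40-44=96; pred: 22+22-8=36
Step 8: prey: 96+38-69=65; pred: 36+34-14=56
Step 9: prey: 65+26-72=19; pred: 56+36-22=70
Step 10: prey: 19+7-26=0; pred: 70+13-28=55
First extinction: prey at step 10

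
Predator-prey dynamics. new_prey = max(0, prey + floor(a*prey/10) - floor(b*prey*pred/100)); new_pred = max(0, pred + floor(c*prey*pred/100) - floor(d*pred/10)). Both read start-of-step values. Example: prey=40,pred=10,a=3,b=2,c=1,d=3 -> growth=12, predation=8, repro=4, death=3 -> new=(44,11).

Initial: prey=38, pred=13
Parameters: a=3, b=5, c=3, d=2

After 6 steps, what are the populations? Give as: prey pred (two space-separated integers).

Step 1: prey: 38+11-24=25; pred: 13+14-2=25
Step 2: prey: 25+7-31=1; pred: 25+18-5=38
Step 3: prey: 1+0-1=0; pred: 38+1-7=32
Step 4: prey: 0+0-0=0; pred: 32+0-6=26
Step 5: prey: 0+0-0=0; pred: 26+0-5=21
Step 6: prey: 0+0-0=0; pred: 21+0-4=17

Answer: 0 17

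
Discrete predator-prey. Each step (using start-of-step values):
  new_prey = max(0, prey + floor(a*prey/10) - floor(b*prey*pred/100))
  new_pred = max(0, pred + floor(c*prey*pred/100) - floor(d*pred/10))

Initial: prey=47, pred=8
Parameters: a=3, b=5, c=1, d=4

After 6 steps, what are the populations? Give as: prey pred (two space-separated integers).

Answer: 29 7

Derivation:
Step 1: prey: 47+14-18=43; pred: 8+3-3=8
Step 2: prey: 43+12-17=38; pred: 8+3-3=8
Step 3: prey: 38+11-15=34; pred: 8+3-3=8
Step 4: prey: 34+10-13=31; pred: 8+2-3=7
Step 5: prey: 31+9-10=30; pred: 7+2-2=7
Step 6: prey: 30+9-10=29; pred: 7+2-2=7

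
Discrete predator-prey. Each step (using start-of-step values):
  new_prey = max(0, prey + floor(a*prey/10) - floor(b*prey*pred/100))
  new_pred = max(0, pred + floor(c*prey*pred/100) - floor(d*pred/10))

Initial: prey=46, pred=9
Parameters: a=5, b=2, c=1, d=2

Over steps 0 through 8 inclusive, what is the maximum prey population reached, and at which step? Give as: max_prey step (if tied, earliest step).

Step 1: prey: 46+23-8=61; pred: 9+4-1=12
Step 2: prey: 61+30-14=77; pred: 12+7-2=17
Step 3: prey: 77+38-26=89; pred: 17+13-3=27
Step 4: prey: 89+44-48=85; pred: 27+24-5=46
Step 5: prey: 85+42-78=49; pred: 46+39-9=76
Step 6: prey: 49+24-74=0; pred: 76+37-15=98
Step 7: prey: 0+0-0=0; pred: 98+0-19=79
Step 8: prey: 0+0-0=0; pred: 79+0-15=64
Max prey = 89 at step 3

Answer: 89 3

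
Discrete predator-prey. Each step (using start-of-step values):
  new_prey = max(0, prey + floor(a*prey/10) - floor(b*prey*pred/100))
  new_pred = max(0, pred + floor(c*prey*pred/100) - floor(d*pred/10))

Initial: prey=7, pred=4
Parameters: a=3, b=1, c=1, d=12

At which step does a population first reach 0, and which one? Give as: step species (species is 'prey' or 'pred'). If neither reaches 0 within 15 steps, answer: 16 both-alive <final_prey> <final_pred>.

Step 1: prey: 7+2-0=9; pred: 4+0-4=0
First extinction: pred at step 1

Answer: 1 pred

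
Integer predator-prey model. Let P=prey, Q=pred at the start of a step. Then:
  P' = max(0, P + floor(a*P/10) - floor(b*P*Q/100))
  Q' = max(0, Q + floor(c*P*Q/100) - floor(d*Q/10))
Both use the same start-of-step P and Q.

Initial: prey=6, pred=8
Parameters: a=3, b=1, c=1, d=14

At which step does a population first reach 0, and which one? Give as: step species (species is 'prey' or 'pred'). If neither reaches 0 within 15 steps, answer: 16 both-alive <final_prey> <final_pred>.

Step 1: prey: 6+1-0=7; pred: 8+0-11=0
First extinction: pred at step 1

Answer: 1 pred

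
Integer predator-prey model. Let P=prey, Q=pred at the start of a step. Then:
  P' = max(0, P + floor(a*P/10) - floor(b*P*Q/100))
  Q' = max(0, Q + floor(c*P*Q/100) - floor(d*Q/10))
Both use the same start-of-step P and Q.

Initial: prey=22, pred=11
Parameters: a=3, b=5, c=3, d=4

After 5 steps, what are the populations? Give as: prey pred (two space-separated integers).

Answer: 2 6

Derivation:
Step 1: prey: 22+6-12=16; pred: 11+7-4=14
Step 2: prey: 16+4-11=9; pred: 14+6-5=15
Step 3: prey: 9+2-6=5; pred: 15+4-6=13
Step 4: prey: 5+1-3=3; pred: 13+1-5=9
Step 5: prey: 3+0-1=2; pred: 9+0-3=6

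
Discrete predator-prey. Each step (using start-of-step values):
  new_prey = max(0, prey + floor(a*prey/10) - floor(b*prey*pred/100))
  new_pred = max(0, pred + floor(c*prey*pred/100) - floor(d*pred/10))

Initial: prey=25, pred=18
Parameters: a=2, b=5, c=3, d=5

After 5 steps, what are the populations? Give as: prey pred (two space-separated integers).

Answer: 1 2

Derivation:
Step 1: prey: 25+5-22=8; pred: 18+13-9=22
Step 2: prey: 8+1-8=1; pred: 22+5-11=16
Step 3: prey: 1+0-0=1; pred: 16+0-8=8
Step 4: prey: 1+0-0=1; pred: 8+0-4=4
Step 5: prey: 1+0-0=1; pred: 4+0-2=2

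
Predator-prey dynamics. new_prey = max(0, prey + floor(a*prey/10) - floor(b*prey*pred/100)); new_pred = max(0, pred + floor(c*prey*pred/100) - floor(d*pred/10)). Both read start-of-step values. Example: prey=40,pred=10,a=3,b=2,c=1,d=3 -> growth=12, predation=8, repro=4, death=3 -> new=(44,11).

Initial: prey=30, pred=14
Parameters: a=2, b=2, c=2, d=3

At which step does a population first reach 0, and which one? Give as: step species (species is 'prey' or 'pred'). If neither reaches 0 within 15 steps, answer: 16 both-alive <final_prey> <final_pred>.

Answer: 16 both-alive 3 3

Derivation:
Step 1: prey: 30+6-8=28; pred: 14+8-4=18
Step 2: prey: 28+5-10=23; pred: 18+10-5=23
Step 3: prey: 23+4-10=17; pred: 23+10-6=27
Step 4: prey: 17+3-9=11; pred: 27+9-8=28
Step 5: prey: 11+2-6=7; pred: 28+6-8=26
Step 6: prey: 7+1-3=5; pred: 26+3-7=22
Step 7: prey: 5+1-2=4; pred: 22+2-6=18
Step 8: prey: 4+0-1=3; pred: 18+1-5=14
Step 9: prey: 3+0-0=3; pred: 14+0-4=10
Step 10: prey: 3+0-0=3; pred: 10+0-3=7
Step 11: prey: 3+0-0=3; pred: 7+0-2=5
Step 12: prey: 3+0-0=3; pred: 5+0-1=4
Step 13: prey: 3+0-0=3; pred: 4+0-1=3
Step 14: prey: 3+0-0=3; pred: 3+0-0=3
Steps 15-15: state stable at prey=3, pred=3 (no change)
No extinction within 15 steps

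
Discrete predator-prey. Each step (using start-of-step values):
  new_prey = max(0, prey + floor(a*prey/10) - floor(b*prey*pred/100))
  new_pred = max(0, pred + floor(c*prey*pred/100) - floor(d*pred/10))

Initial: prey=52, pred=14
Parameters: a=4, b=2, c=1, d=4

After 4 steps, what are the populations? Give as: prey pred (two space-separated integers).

Step 1: prey: 52+20-14=58; pred: 14+7-5=16
Step 2: prey: 58+23-18=63; pred: 16+9-6=19
Step 3: prey: 63+25-23=65; pred: 19+11-7=23
Step 4: prey: 65+26-29=62; pred: 23+14-9=28

Answer: 62 28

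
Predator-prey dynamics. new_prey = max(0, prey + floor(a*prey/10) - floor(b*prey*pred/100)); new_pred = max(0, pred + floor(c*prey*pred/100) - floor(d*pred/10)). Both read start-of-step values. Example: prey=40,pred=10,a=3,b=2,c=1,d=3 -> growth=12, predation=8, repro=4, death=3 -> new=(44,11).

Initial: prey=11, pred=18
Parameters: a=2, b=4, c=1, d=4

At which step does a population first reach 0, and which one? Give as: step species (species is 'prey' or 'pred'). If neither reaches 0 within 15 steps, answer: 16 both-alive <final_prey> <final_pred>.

Answer: 16 both-alive 21 2

Derivation:
Step 1: prey: 11+2-7=6; pred: 18+1-7=12
Step 2: prey: 6+1-2=5; pred: 12+0-4=8
Step 3: prey: 5+1-1=5; pred: 8+0-3=5
Step 4: prey: 5+1-1=5; pred: 5+0-2=3
Step 5: prey: 5+1-0=6; pred: 3+0-1=2
Step 6: prey: 6+1-0=7; pred: 2+0-0=2
Step 7: prey: 7+1-0=8; pred: 2+0-0=2
Step 8: prey: 8+1-0=9; pred: 2+0-0=2
Step 9: prey: 9+1-0=10; pred: 2+0-0=2
Step 10: prey: 10+2-0=12; pred: 2+0-0=2
Step 11: prey: 12+2-0=14; pred: 2+0-0=2
Step 12: prey: 14+2-1=15; pred: 2+0-0=2
Step 13: prey: 15+3-1=17; pred: 2+0-0=2
Step 14: prey: 17+3-1=19; pred: 2+0-0=2
Step 15: prey: 19+3-1=21; pred: 2+0-0=2
No extinction within 15 steps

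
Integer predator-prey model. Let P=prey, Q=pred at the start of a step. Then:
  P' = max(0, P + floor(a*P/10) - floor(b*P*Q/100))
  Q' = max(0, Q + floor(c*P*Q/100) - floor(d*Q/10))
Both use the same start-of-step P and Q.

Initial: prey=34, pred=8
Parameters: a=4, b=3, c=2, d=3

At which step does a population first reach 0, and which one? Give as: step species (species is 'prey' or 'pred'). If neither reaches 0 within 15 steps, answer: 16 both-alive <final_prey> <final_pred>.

Step 1: prey: 34+13-8=39; pred: 8+5-2=11
Step 2: prey: 39+15-12=42; pred: 11+8-3=16
Step 3: prey: 42+16-20=38; pred: 16+13-4=25
Step 4: prey: 38+15-28=25; pred: 25+19-7=37
Step 5: prey: 25+10-27=8; pred: 37+18-11=44
Step 6: prey: 8+3-10=1; pred: 44+7-13=38
Step 7: prey: 1+0-1=0; pred: 38+0-11=27
First extinction: prey at step 7

Answer: 7 prey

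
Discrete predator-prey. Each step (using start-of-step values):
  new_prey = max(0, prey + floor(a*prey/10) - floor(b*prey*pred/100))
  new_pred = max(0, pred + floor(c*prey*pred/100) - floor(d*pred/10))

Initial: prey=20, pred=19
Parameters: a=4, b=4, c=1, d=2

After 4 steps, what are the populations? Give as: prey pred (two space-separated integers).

Answer: 5 13

Derivation:
Step 1: prey: 20+8-15=13; pred: 19+3-3=19
Step 2: prey: 13+5-9=9; pred: 19+2-3=18
Step 3: prey: 9+3-6=6; pred: 18+1-3=16
Step 4: prey: 6+2-3=5; pred: 16+0-3=13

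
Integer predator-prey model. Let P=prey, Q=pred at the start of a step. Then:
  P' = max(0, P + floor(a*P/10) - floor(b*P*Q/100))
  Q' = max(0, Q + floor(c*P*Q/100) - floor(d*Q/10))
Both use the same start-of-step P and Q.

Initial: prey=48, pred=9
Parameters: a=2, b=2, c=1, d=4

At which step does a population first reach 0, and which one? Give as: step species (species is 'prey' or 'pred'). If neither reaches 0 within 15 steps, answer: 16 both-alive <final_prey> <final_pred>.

Answer: 16 both-alive 49 10

Derivation:
Step 1: prey: 48+9-8=49; pred: 9+4-3=10
Step 2: prey: 49+9-9=49; pred: 10+4-4=10
Steps 3-15: state stable at prey=49, pred=10 (no change)
No extinction within 15 steps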